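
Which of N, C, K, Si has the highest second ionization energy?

K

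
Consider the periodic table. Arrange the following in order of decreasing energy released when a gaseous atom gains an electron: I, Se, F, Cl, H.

Cl > F > I > Se > H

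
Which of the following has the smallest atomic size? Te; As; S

S

S is in period 3, group 16; As is in period 4, group 15; Te is in period 5, group 16.
Across a period the added protons contract the valence shell; down a group each new principal shell makes the atom larger.
These span different periods and groups, so the two trends combine.
As > S: relative to S, both the across-period and down-group shifts push As's atomic radius up.
Te > As: period and group pull opposite ways; the down-group shift dominates (136 vs 121 pm).
For reference (pm): S 103, As 121, Te 136.
The smallest atomic size among these belongs to S.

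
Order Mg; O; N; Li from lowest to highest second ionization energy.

Mg < N < O < Li

After 1 electron has been removed, what remains? Mg⁺ still has 1 valence electron; O⁺ still has 5 valence electrons; N⁺ still has 4 valence electrons; Li⁺ is the bare [He] core.
Core electrons are held far more tightly than valence electrons, so Li tops the IE_2 order.
Valence configurations: Mg⁺ [Ne]3s¹, O⁺ [He]2s²2p³, N⁺ [He]2s²2p².
Approximate IE_2 values (kJ/mol): Mg 1451, O 3388, N 2856, Li 7298.
So the second ionization energies run Mg < N < O < Li.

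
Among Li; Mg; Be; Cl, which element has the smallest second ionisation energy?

After 1 electron has been removed, what remains? Li⁺ is the bare [He] core; Mg⁺ still has 1 valence electron; Be⁺ still has 1 valence electron; Cl⁺ still has 6 valence electrons.
Pulling an electron out of a noble-gas core costs far more than removing a remaining valence electron, so Li sits at the high end of IE_2.
Valence configurations: Mg⁺ [Ne]3s¹, Be⁺ [He]2s¹, Cl⁺ [Ne]3s²3p⁴.
Tabulated IE_2 (kJ/mol): Li 7298, Mg 1451, Be 1757, Cl 2298.
So the second ionization energies run Mg < Be < Cl < Li.

Mg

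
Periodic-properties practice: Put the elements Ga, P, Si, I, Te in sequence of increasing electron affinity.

Ga < P < Si < Te < I

Atoms with high Z_eff and room in the valence shell (especially the halogens) have the most exothermic electron affinities.
Neither a single period nor a single group — weigh both effects.
P > Ga: both effects reinforce here, so P is clearly the higher of the two.
Si > P: this pair runs against the simple trend — see the exception note.
Te > Si: period and group pull opposite ways; the across-period shift dominates (190 vs 134 kJ/mol).
I > Te: both are in period 5; the period trend gives I the larger value.
Note the exception: Si has a higher electron affinity than P, contrary to the simple trend — adding an electron to P's half-filled 3p³ is unfavourable, so Si (3p²) has the more exothermic EA.
Approximate values (kJ/mol): Si 134, P 72, Ga 29, Te 190, I 295.
So from lowest to highest: Ga < P < Si < Te < I.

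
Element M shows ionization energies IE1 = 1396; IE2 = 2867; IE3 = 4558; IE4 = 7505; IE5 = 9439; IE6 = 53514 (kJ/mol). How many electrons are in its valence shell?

5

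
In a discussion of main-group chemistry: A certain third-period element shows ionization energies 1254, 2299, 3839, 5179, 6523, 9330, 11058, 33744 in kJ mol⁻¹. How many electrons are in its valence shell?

Look for the largest jump between consecutive ionization energies: IE8/IE7 ≈ 3.1, far larger than any earlier ratio.
That jump marks the point where a core electron is being removed. So the atom has 7 valence electrons.

7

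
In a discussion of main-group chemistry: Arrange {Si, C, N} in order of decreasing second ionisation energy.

N > C > Si

After 1 electron has been removed, what remains? Si⁺ still has 3 valence electrons; C⁺ still has 3 valence electrons; N⁺ still has 4 valence electrons.
All are still removing valence electrons, so compare the +1 ions as you would atoms: IE_2 generally rises across a period (higher Z_eff) and falls down a group (larger shell), subject to the usual subshell exceptions.
Valence configurations: Si⁺ [Ne]3s²3p¹, C⁺ [He]2s²2p¹, N⁺ [He]2s²2p².
Tabulated IE_2 (kJ/mol): Si 1577, C 2353, N 2856.
Hence IE_2: Si < C < N.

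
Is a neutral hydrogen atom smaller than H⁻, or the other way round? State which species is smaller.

Forming H⁻ adds 1 electron to H. More electron–electron repulsion in the same shell, with unchanged nuclear charge, lets the cloud expand.
An anion is larger than its parent atom: H⁻ > H.

H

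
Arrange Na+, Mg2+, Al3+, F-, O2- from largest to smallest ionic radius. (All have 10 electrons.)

All of these have 10 electrons, so size is governed by nuclear charge alone: the more protons, the stronger the pull on the same electron cloud, and the smaller the ion.
Nuclear charges: Al3+ (Z=13), Mg2+ (Z=12), Na+ (Z=11), F- (Z=9), O2- (Z=8).
Largest to smallest: O2- > F- > Na+ > Mg2+ > Al3+.

O2-, F-, Na+, Mg2+, Al3+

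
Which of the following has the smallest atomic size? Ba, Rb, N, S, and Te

N

Atomic radius shrinks across a period as nuclear charge pulls the same shell inward, and grows down a group as new shells are added.
These span different periods and groups, so the two trends combine.
S > N: the two effects oppose for this pair; the down-group effect wins (103 vs 71 pm).
Te > S: Te sits below S in group 16, so the down-group effect alone puts Te larger.
Ba > Te: both effects reinforce here, so Ba is clearly the larger of the two.
Rb > Ba: the two effects oppose for this pair; the across-period effect wins (210 vs 196 pm).
For reference (pm): N 71, S 103, Rb 210, Te 136, Ba 196.
The smallest atomic size among these belongs to N.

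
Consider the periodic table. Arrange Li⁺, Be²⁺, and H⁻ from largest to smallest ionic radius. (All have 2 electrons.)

All of these have 2 electrons, so size is governed by nuclear charge alone: the more protons, the stronger the pull on the same electron cloud, and the smaller the ion.
Nuclear charges: Be²⁺ (Z=4), Li⁺ (Z=3), H⁻ (Z=1).
Largest to smallest: H⁻ > Li⁺ > Be²⁺.

H⁻ > Li⁺ > Be²⁺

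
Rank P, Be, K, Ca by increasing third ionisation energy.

P < K < Ca < Be

IE_3 is the cost of taking one more electron from the +2 cation: P²⁺ still has 3 valence electrons; Be²⁺ is the bare [He] core; K²⁺ is already 1 electron into the core; Ca²⁺ is the bare [Ar] core.
Breaking into a closed-shell core is much more expensive than removing a leftover valence electron — K, Ca and Be have the largest IE_3 here.
The numbers (kJ/mol): P 2914, Be 14849, K 4420, Ca 4912.
Overall IE_3 order: P < K < Ca < Be.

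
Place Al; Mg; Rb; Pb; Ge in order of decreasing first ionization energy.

First ionization energy rises across a period (greater Z_eff holds electrons more tightly) and falls down a group (valence electrons are farther from the nucleus).
Here both period and group differ, so the two effects have to be weighed against each other.
Al > Rb: relative to Rb, both the across-period and down-group shifts push Al's first ionization energy up.
Pb > Al: the two effects oppose for this pair; the across-period effect wins (716 vs 578 kJ/mol).
Mg > Pb: the two effects oppose for this pair; the down-group effect wins (738 vs 716 kJ/mol).
Ge > Mg: period and group pull opposite ways; the across-period shift dominates (762 vs 738 kJ/mol).
Note the exception: Mg has a higher first ionization energy than Al, contrary to the simple trend — Al's single 3p electron is easier to remove than one from Mg's filled 3s².
Tabulated first ionization energy (kJ/mol): Mg 738, Al 578, Ge 762, Rb 403, Pb 716.
So from highest to lowest: Ge > Mg > Pb > Al > Rb.

Ge, Mg, Pb, Al, Rb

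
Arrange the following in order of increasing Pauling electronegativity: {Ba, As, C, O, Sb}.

C is in period 2, group 14; O is in period 2, group 16; As is in period 4, group 15; Sb is in period 5, group 15; Ba is in period 6, group 2.
EN rises left→right (higher Z_eff, smaller atoms) and falls top→bottom (larger, more shielded atoms).
Neither a single period nor a single group — weigh both effects.
Sb > Ba: relative to Ba, both the across-period and down-group shifts push Sb's electronegativity up.
As > Sb: As sits above Sb in group 15, so the down-group effect alone puts As higher.
C > As: period and group pull opposite ways; the down-group shift dominates (2.55 vs 2.18).
O > C: both are in period 2; the period trend gives O the larger value.
Approximate values (Pauling): C 2.55, O 3.44, As 2.18, Sb 2.05, Ba 0.89.
So from lowest to highest: Ba < Sb < As < C < O.

Ba < Sb < As < C < O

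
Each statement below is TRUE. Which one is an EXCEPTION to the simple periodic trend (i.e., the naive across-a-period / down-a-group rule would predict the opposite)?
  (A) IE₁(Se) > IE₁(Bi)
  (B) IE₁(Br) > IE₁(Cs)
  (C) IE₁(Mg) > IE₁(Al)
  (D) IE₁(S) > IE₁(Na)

(C)

The general trend: first ionisation energy increases across a period and decreases down a group.
(A) Se (period 4, group 16) vs Bi (period 6, group 15): the stated order agrees with the simple trend.
(B) Br (period 4, group 17) vs Cs (period 6, group 1): the stated order agrees with the simple trend.
(C) Mg (period 3, group 2) vs Al (period 3, group 13): the stated order contradicts the simple trend.
(D) S (period 3, group 16) vs Na (period 3, group 1): the stated order agrees with the simple trend.
The exception is (C): Al's single 3p electron is easier to remove than one from Mg's filled 3s².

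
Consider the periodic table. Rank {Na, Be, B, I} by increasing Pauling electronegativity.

Na, Be, B, I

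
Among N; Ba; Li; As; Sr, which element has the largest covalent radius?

Li is in period 2, group 1; N is in period 2, group 15; As is in period 4, group 15; Sr is in period 5, group 2; Ba is in period 6, group 2.
Radius decreases left→right (rising Z_eff, same n) and increases top→bottom (higher n).
Neither a single period nor a single group — weigh both effects.
As > N: As sits below N in group 15, so the down-group effect alone puts As larger.
Li > As: the two effects oppose for this pair; the across-period effect wins (133 vs 121 pm).
Sr > Li: period and group pull opposite ways; the down-group shift dominates (185 vs 133 pm).
Ba > Sr: Ba sits below Sr in group 2, so the down-group effect alone puts Ba larger.
For reference (pm): Li 133, N 71, As 121, Sr 185, Ba 196.
The largest covalent radius among these belongs to Ba.

Ba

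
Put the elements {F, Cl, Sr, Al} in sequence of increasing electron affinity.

Sr, Al, F, Cl

F is in period 2, group 17; Al is in period 3, group 13; Cl is in period 3, group 17; Sr is in period 5, group 2.
EA tends to increase across a period and decrease down a group, though the pattern is less regular than for IE or radius.
These span different periods and groups, so the two trends combine.
Al > Sr: both effects reinforce here, so Al is clearly the higher of the two.
F > Al: both effects reinforce here, so F is clearly the higher of the two.
Cl > F: this pair runs against the simple trend — see the exception note.
Note the exception: Cl has a higher electron affinity than F, contrary to the simple trend — F's small 2p subshell makes the incoming electron feel strong e⁻–e⁻ repulsion, so Cl actually releases more energy on gaining an electron.
Approximate values (kJ/mol): F 328, Al 42, Cl 349, Sr 5.
So from lowest to highest: Sr < Al < F < Cl.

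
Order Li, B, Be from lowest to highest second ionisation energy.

Be, B, Li

The second ionization energy removes an electron from the +1 ion. For each element: Li⁺ is the bare [He] core; B⁺ still has 2 valence electrons; Be⁺ still has 1 valence electron.
Breaking into a closed-shell core is much more expensive than removing a leftover valence electron — Li has the largest IE_2 here.
Valence configurations: B⁺ [He]2s², Be⁺ [He]2s¹.
Approximate IE_2 values (kJ/mol): Li 7298, B 2427, Be 1757.
So the second ionization energies run Be < B < Li.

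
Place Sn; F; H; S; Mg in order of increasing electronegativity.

Mg < Sn < H < S < F

H is in period 1, group 1; F is in period 2, group 17; Mg is in period 3, group 2; S is in period 3, group 16; Sn is in period 5, group 14.
Electronegativity increases across a period and decreases down a group, tracking effective nuclear charge and atomic size.
These span different periods and groups, so the two trends combine.
Sn > Mg: the two effects oppose for this pair; the across-period effect wins (1.96 vs 1.31).
H > Sn: the two effects oppose for this pair; the down-group effect wins (2.20 vs 1.96).
S > H: the two effects oppose for this pair; the across-period effect wins (2.58 vs 2.20).
F > S: relative to S, both the across-period and down-group shifts push F's electronegativity up.
Approximate values (Pauling): H 2.20, F 3.98, Mg 1.31, S 2.58, Sn 1.96.
So from lowest to highest: Mg < Sn < H < S < F.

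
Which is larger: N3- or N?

N3-

Forming N3- adds 3 electrons to N. More electron–electron repulsion in the same shell, with unchanged nuclear charge, lets the cloud expand.
An anion is larger than its parent atom: N3- > N.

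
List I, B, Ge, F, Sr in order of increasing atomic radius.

Moving right in a period, electrons are added to the same shell under a stronger nuclear pull, so atoms get smaller; moving down, a new shell is opened and atoms get larger.
Here both period and group differ, so the two effects have to be weighed against each other.
B > F: both are in period 2; the period trend gives B the larger value.
Ge > B: the two effects oppose for this pair; the down-group effect wins (121 vs 85 pm).
I > Ge: the two effects oppose for this pair; the down-group effect wins (133 vs 121 pm).
Sr > I: both are in period 5; the period trend gives Sr the larger value.
For reference (pm): B 85, F 64, Ge 121, Sr 185, I 133.
So from smallest to largest: F < B < Ge < I < Sr.

F, B, Ge, I, Sr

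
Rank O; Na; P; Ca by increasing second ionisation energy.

Consider each +1 ion: O⁺ still has 5 valence electrons; Na⁺ is the bare [Ne] core; P⁺ still has 4 valence electrons; Ca⁺ still has 1 valence electron.
Breaking into a closed-shell core is much more expensive than removing a leftover valence electron — Na has the largest IE_2 here.
Valence configurations: O⁺ [He]2s²2p³, P⁺ [Ne]3s²3p², Ca⁺ [Ar]4s¹.
The numbers (kJ/mol): O 3388, Na 4562, P 1907, Ca 1145.
Hence IE_2: Ca < P < O < Na.

Ca < P < O < Na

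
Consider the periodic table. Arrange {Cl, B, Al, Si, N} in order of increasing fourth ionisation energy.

Consider each +3 ion: Cl³⁺ still has 4 valence electrons; B³⁺ is the bare [He] core; Al³⁺ is the bare [Ne] core; Si³⁺ still has 1 valence electron; N³⁺ still has 2 valence electrons.
Core electrons are held far more tightly than valence electrons, so Al and B top the IE_4 order.
Valence configurations: Cl³⁺ [Ne]3s²3p², Si³⁺ [Ne]3s¹, N³⁺ [He]2s².
Approximate IE_4 values (kJ/mol): Cl 5159, B 25026, Al 11577, Si 4356, N 7475.
So the fourth ionization energies run Si < Cl < N < Al < B.

Si < Cl < N < Al < B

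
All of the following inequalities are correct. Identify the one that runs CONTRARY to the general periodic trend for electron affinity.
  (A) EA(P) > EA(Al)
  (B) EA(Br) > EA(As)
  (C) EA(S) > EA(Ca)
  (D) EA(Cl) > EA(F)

(D)

The general trend: electron affinity increases across a period and decreases down a group.
(A) P (period 3, group 15) vs Al (period 3, group 13): the stated order agrees with the simple trend.
(B) Br (period 4, group 17) vs As (period 4, group 15): the stated order agrees with the simple trend.
(C) S (period 3, group 16) vs Ca (period 4, group 2): the stated order agrees with the simple trend.
(D) Cl (period 3, group 17) vs F (period 2, group 17): the stated order contradicts the simple trend.
The exception is (D): F's small 2p subshell makes the incoming electron feel strong e⁻–e⁻ repulsion, so Cl actually releases more energy on gaining an electron.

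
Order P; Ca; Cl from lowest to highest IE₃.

P, Cl, Ca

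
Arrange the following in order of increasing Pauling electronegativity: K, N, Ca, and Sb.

K < Ca < Sb < N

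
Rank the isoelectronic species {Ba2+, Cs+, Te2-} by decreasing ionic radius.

All of these have 54 electrons, so size is governed by nuclear charge alone: the more protons, the stronger the pull on the same electron cloud, and the smaller the ion.
Nuclear charges: Ba2+ (Z=56), Cs+ (Z=55), Te2- (Z=52).
Largest to smallest: Te2- > Cs+ > Ba2+.

Te2- > Cs+ > Ba2+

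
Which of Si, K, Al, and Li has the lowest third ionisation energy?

Al

Consider each +2 ion: Si²⁺ still has 2 valence electrons; K²⁺ is already 1 electron into the core; Al²⁺ still has 1 valence electron; Li²⁺ is already 1 electron into the core.
Core electrons are held far more tightly than valence electrons, so K and Li top the IE_3 order.
Valence configurations: Si²⁺ [Ne]3s², Al²⁺ [Ne]3s¹.
Tabulated IE_3 (kJ/mol): Si 3232, K 4420, Al 2745, Li 11815.
Hence IE_3: Al < Si < K < Li.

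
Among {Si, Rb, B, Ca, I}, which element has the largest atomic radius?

Rb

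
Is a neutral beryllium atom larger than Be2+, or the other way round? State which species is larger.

Be

Forming Be2+ removes 2 electrons from Be. Fewer electrons for the same nuclear charge means less shielding and a higher Z_eff on the remaining electrons, and for main-group metals the entire outer shell is lost.
A cation is smaller than its parent atom: Be2+ < Be.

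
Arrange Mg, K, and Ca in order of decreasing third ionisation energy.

Mg > Ca > K

IE_3 is the cost of taking one more electron from the +2 cation: Mg²⁺ is the bare [Ne] core; K²⁺ is already 1 electron into the core; Ca²⁺ is the bare [Ar] core.
All of these are removing an electron from a noble-gas core or deeper; the smaller core (lower principal quantum number) is held far more tightly, and within a period the higher nuclear charge binds the same core more tightly.
Tabulated IE_3 (kJ/mol): Mg 7733, K 4420, Ca 4912.
Hence IE_3: K < Ca < Mg.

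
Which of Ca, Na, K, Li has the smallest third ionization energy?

After 2 electrons have been removed, what remains? Ca²⁺ is the bare [Ar] core; Na²⁺ is already 1 electron into the core; K²⁺ is already 1 electron into the core; Li²⁺ is already 1 electron into the core.
All of these are removing an electron from a noble-gas core or deeper; the smaller core (lower principal quantum number) is held far more tightly, and within a period the higher nuclear charge binds the same core more tightly.
The numbers (kJ/mol): Ca 4912, Na 6910, K 4420, Li 11815.
So the third ionization energies run K < Ca < Na < Li.

K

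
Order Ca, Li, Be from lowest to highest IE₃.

After 2 electrons have been removed, what remains? Ca²⁺ is the bare [Ar] core; Li²⁺ is already 1 electron into the core; Be²⁺ is the bare [He] core.
All of these are removing an electron from a noble-gas core or deeper; the smaller core (lower principal quantum number) is held far more tightly, and within a period the higher nuclear charge binds the same core more tightly.
Tabulated IE_3 (kJ/mol): Ca 4912, Li 11815, Be 14849.
Putting it together, IE_3: Ca < Li < Be.

Ca < Li < Be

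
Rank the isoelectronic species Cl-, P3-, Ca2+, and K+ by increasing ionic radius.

All of these have 18 electrons, so size is governed by nuclear charge alone: the more protons, the stronger the pull on the same electron cloud, and the smaller the ion.
Nuclear charges: Ca2+ (Z=20), K+ (Z=19), Cl- (Z=17), P3- (Z=15).
Smallest to largest: Ca2+ < K+ < Cl- < P3-.

Ca2+ < K+ < Cl- < P3-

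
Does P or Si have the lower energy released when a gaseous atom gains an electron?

P

Si is in period 3, group 14; P is in period 3, group 15.
Electron affinity generally becomes more exothermic across a period toward the halogens and less exothermic down a group.
All lie in period 3; the across-period trend (electron affinity increases left to right) applies, with the exception below.
Note the exception: Si has a higher electron affinity than P, contrary to the simple trend — adding an electron to P's half-filled 3p³ is unfavourable, so Si (3p²) has the more exothermic EA.
Tabulated electron affinity (kJ/mol): Si 134, P 72.
So P has the lower energy released when a gaseous atom gains an electron (P < Si).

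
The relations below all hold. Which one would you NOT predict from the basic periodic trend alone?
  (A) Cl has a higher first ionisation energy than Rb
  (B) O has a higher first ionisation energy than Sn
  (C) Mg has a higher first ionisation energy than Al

(C)

The general trend: first ionisation energy increases across a period and decreases down a group.
(A) Cl (period 3, group 17) vs Rb (period 5, group 1): the stated order agrees with the simple trend.
(B) O (period 2, group 16) vs Sn (period 5, group 14): the stated order agrees with the simple trend.
(C) Mg (period 3, group 2) vs Al (period 3, group 13): the stated order contradicts the simple trend.
The exception is (C): Al's single 3p electron is easier to remove than one from Mg's filled 3s².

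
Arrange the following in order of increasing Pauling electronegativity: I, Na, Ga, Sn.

Na is in period 3, group 1; Ga is in period 4, group 13; Sn is in period 5, group 14; I is in period 5, group 17.
Atoms toward the upper right of the periodic table pull bonding electrons most strongly.
These span different periods and groups, so the two trends combine.
Ga > Na: period and group pull opposite ways; the across-period shift dominates (1.81 vs 0.93).
Sn > Ga: the two effects oppose for this pair; the across-period effect wins (1.96 vs 1.81).
I > Sn: both are in period 5; the period trend gives I the larger value.
Approximate values (Pauling): Na 0.93, Ga 1.81, Sn 1.96, I 2.66.
So from lowest to highest: Na < Ga < Sn < I.

Na, Ga, Sn, I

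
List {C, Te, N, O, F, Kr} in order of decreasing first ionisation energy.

F, N, Kr, O, C, Te

C is in period 2, group 14; N is in period 2, group 15; O is in period 2, group 16; F is in period 2, group 17; Kr is in period 4, group 18; Te is in period 5, group 16.
First ionization energy rises across a period (greater Z_eff holds electrons more tightly) and falls down a group (valence electrons are farther from the nucleus).
These span different periods and groups, so the two trends combine.
C > Te: the two effects oppose for this pair; the down-group effect wins (1086 vs 869 kJ/mol).
O > C: O lies to the right of C in period 2, so the across-period effect alone puts O higher.
Kr > O: period and group pull opposite ways; the across-period shift dominates (1351 vs 1314 kJ/mol).
N > Kr: the two effects oppose for this pair; the down-group effect wins (1402 vs 1351 kJ/mol).
F > N: both are in period 2; the period trend gives F the larger value.
Note the exception: N has a higher first ionization energy than O, contrary to the simple trend — pairing an electron in O's 2p⁴ costs repulsion energy, so O ionizes more easily than half-filled N (2p³).
For reference (kJ/mol): C 1086, N 1402, O 1314, F 1681, Kr 1351, Te 869.
So from highest to lowest: F > N > Kr > O > C > Te.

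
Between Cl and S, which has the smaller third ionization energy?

S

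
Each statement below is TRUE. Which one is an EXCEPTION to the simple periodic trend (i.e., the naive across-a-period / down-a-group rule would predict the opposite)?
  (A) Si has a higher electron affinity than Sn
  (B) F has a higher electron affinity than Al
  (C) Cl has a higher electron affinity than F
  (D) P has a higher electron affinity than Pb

(C)

The general trend: electron affinity increases across a period and decreases down a group.
(A) Si (period 3, group 14) vs Sn (period 5, group 14): the stated order agrees with the simple trend.
(B) F (period 2, group 17) vs Al (period 3, group 13): the stated order agrees with the simple trend.
(C) Cl (period 3, group 17) vs F (period 2, group 17): the stated order contradicts the simple trend.
(D) P (period 3, group 15) vs Pb (period 6, group 14): the stated order agrees with the simple trend.
The exception is (C): F's small 2p subshell makes the incoming electron feel strong e⁻–e⁻ repulsion, so Cl actually releases more energy on gaining an electron.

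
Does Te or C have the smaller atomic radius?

C

C is in period 2, group 14; Te is in period 5, group 16.
Across a period the added protons contract the valence shell; down a group each new principal shell makes the atom larger.
Neither a single period nor a single group — weigh both effects.
Te > C: period and group pull opposite ways; the down-group shift dominates (136 vs 75 pm).
Tabulated atomic radius (pm): C 75, Te 136.
So C has the smaller atomic radius (C < Te).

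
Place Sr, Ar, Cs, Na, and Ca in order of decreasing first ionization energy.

Across a period the outer electron is held more tightly (higher IE₁); down a group it sits in a higher shell, more shielded, and comes off more easily.
These span different periods and groups, so the two trends combine.
Na > Cs: they share group 1; the group trend gives Na the larger value.
Sr > Na: the two effects oppose for this pair; the across-period effect wins (550 vs 496 kJ/mol).
Ca > Sr: they share group 2; the group trend gives Ca the larger value.
Ar > Ca: relative to Ca, both the across-period and down-group shifts push Ar's first ionization energy up.
For reference (kJ/mol): Na 496, Ar 1521, Ca 590, Sr 550, Cs 376.
So from highest to lowest: Ar > Ca > Sr > Na > Cs.

Ar > Ca > Sr > Na > Cs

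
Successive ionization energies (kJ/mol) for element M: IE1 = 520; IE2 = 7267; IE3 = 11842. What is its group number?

Look for the largest jump between consecutive ionization energies: IE2/IE1 ≈ 14.0, far larger than any earlier ratio.
That jump marks the point where a core electron is being removed. So the atom has 1 valence electron.
A main-group element with 1 valence electron is in group 1.

Group 1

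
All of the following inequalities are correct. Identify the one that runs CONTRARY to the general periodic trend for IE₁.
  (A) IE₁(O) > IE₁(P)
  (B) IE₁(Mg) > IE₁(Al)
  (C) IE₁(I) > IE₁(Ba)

The general trend: IE₁ increases across a period and decreases down a group.
(A) O (period 2, group 16) vs P (period 3, group 15): the stated order agrees with the simple trend.
(B) Mg (period 3, group 2) vs Al (period 3, group 13): the stated order contradicts the simple trend.
(C) I (period 5, group 17) vs Ba (period 6, group 2): the stated order agrees with the simple trend.
The exception is (B): Al's single 3p electron is easier to remove than one from Mg's filled 3s².

(B)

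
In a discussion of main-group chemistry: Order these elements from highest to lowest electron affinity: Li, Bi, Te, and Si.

Te > Si > Bi > Li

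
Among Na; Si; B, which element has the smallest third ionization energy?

Consider each +2 ion: Na²⁺ is already 1 electron into the core; Si²⁺ still has 2 valence electrons; B²⁺ still has 1 valence electron.
Pulling an electron out of a noble-gas core costs far more than removing a remaining valence electron, so Na sits at the high end of IE_3.
Valence configurations: Si²⁺ [Ne]3s², B²⁺ [He]2s¹.
Approximate IE_3 values (kJ/mol): Na 6910, Si 3232, B 3660.
Putting it together, IE_3: Si < B < Na.

Si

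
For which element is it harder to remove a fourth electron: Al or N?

Al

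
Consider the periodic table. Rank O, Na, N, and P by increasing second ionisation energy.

P < N < O < Na

The second ionization energy removes an electron from the +1 ion. For each element: O⁺ still has 5 valence electrons; Na⁺ is the bare [Ne] core; N⁺ still has 4 valence electrons; P⁺ still has 4 valence electrons.
Breaking into a closed-shell core is much more expensive than removing a leftover valence electron — Na has the largest IE_2 here.
Valence configurations: O⁺ [He]2s²2p³, N⁺ [He]2s²2p², P⁺ [Ne]3s²3p².
Tabulated IE_2 (kJ/mol): O 3388, Na 4562, N 2856, P 1907.
So the second ionization energies run P < N < O < Na.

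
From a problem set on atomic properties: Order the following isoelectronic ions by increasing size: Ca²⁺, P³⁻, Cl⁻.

Ca²⁺ < Cl⁻ < P³⁻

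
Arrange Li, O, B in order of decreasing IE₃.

Li, O, B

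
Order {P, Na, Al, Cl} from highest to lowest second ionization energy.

Consider each +1 ion: P⁺ still has 4 valence electrons; Na⁺ is the bare [Ne] core; Al⁺ still has 2 valence electrons; Cl⁺ still has 6 valence electrons.
Breaking into a closed-shell core is much more expensive than removing a leftover valence electron — Na has the largest IE_2 here.
Valence configurations: P⁺ [Ne]3s²3p², Al⁺ [Ne]3s², Cl⁺ [Ne]3s²3p⁴.
The numbers (kJ/mol): P 1907, Na 4562, Al 1817, Cl 2298.
Overall IE_2 order: Al < P < Cl < Na.

Na, Cl, P, Al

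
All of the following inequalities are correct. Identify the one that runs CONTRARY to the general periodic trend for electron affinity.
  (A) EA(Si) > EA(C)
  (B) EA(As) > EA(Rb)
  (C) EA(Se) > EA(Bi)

(A)

The general trend: electron affinity increases across a period and decreases down a group.
(A) Si (period 3, group 14) vs C (period 2, group 14): the stated order contradicts the simple trend.
(B) As (period 4, group 15) vs Rb (period 5, group 1): the stated order agrees with the simple trend.
(C) Se (period 4, group 16) vs Bi (period 6, group 15): the stated order agrees with the simple trend.
The exception is (A): Si's larger, more diffuse 3p orbitals accept an added electron slightly more readily than C's compact 2p.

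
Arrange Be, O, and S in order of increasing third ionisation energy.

S < O < Be

The third ionization energy removes an electron from the +2 ion. For each element: Be²⁺ is the bare [He] core; O²⁺ still has 4 valence electrons; S²⁺ still has 4 valence electrons.
Pulling an electron out of a noble-gas core costs far more than removing a remaining valence electron, so Be sits at the high end of IE_3.
Valence configurations: O²⁺ [He]2s²2p², S²⁺ [Ne]3s²3p².
Tabulated IE_3 (kJ/mol): Be 14849, O 5300, S 3357.
So the third ionization energies run S < O < Be.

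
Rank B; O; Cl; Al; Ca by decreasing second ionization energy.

O > B > Cl > Al > Ca

Consider each +1 ion: B⁺ still has 2 valence electrons; O⁺ still has 5 valence electrons; Cl⁺ still has 6 valence electrons; Al⁺ still has 2 valence electrons; Ca⁺ still has 1 valence electron.
All are still removing valence electrons, so compare the +1 ions as you would atoms: IE_2 generally rises across a period (higher Z_eff) and falls down a group (larger shell), subject to the usual subshell exceptions.
Valence configurations: B⁺ [He]2s², O⁺ [He]2s²2p³, Cl⁺ [Ne]3s²3p⁴, Al⁺ [Ne]3s², Ca⁺ [Ar]4s¹.
The numbers (kJ/mol): B 2427, O 3388, Cl 2298, Al 1817, Ca 1145.
Overall IE_2 order: Ca < Al < Cl < B < O.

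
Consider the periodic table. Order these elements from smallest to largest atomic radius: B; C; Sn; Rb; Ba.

B is in period 2, group 13; C is in period 2, group 14; Rb is in period 5, group 1; Sn is in period 5, group 14; Ba is in period 6, group 2.
Radius decreases left→right (rising Z_eff, same n) and increases top→bottom (higher n).
Neither a single period nor a single group — weigh both effects.
B > C: B lies to the left of C in period 2, so the across-period effect alone puts B larger.
Sn > B: the two effects oppose for this pair; the down-group effect wins (140 vs 85 pm).
Ba > Sn: relative to Sn, both the across-period and down-group shifts push Ba's atomic radius up.
Rb > Ba: the two effects oppose for this pair; the across-period effect wins (210 vs 196 pm).
Tabulated atomic radius (pm): B 85, C 75, Rb 210, Sn 140, Ba 196.
So from smallest to largest: C < B < Sn < Ba < Rb.

C < B < Sn < Ba < Rb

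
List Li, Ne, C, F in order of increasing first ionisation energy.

Li is in period 2, group 1; C is in period 2, group 14; F is in period 2, group 17; Ne is in period 2, group 18.
Across a period the outer electron is held more tightly (higher IE₁); down a group it sits in a higher shell, more shielded, and comes off more easily.
All lie in period 2, so first ionization energy increases left to right.
So from lowest to highest: Li < C < F < Ne.

Li < C < F < Ne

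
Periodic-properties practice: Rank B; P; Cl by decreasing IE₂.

B > Cl > P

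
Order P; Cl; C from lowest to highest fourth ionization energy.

The fourth ionization energy removes an electron from the +3 ion. For each element: P³⁺ still has 2 valence electrons; Cl³⁺ still has 4 valence electrons; C³⁺ still has 1 valence electron.
All are still removing valence electrons, so compare the +3 ions as you would atoms: IE_4 generally rises across a period (higher Z_eff) and falls down a group (larger shell), subject to the usual subshell exceptions.
Valence configurations: P³⁺ [Ne]3s², Cl³⁺ [Ne]3s²3p², C³⁺ [He]2s¹.
The numbers (kJ/mol): P 4964, Cl 5159, C 6223.
Overall IE_4 order: P < Cl < C.

P < Cl < C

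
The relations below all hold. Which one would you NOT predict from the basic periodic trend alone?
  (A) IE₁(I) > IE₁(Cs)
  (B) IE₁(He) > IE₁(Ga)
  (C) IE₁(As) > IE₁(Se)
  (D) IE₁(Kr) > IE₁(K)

(C)

The general trend: IE₁ increases across a period and decreases down a group.
(A) I (period 5, group 17) vs Cs (period 6, group 1): the stated order agrees with the simple trend.
(B) He (period 1, group 18) vs Ga (period 4, group 13): the stated order agrees with the simple trend.
(C) As (period 4, group 15) vs Se (period 4, group 16): the stated order contradicts the simple trend.
(D) Kr (period 4, group 18) vs K (period 4, group 1): the stated order agrees with the simple trend.
The exception is (C): Se (4p⁴) ionizes more easily than half-filled As (4p³).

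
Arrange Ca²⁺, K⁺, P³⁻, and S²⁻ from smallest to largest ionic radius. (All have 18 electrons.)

All of these have 18 electrons, so size is governed by nuclear charge alone: the more protons, the stronger the pull on the same electron cloud, and the smaller the ion.
Nuclear charges: Ca²⁺ (Z=20), K⁺ (Z=19), S²⁻ (Z=16), P³⁻ (Z=15).
Smallest to largest: Ca²⁺ < K⁺ < S²⁻ < P³⁻.

Ca²⁺ < K⁺ < S²⁻ < P³⁻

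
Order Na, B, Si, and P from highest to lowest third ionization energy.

Na > B > Si > P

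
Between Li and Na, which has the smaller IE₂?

Na

After 1 electron has been removed, what remains? Li⁺ is the bare [He] core; Na⁺ is the bare [Ne] core.
All of these are removing an electron from a noble-gas core or deeper; the smaller core (lower principal quantum number) is held far more tightly, and within a period the higher nuclear charge binds the same core more tightly.
Approximate IE_2 values (kJ/mol): Li 7298, Na 4562.
Putting it together, IE_2: Na < Li.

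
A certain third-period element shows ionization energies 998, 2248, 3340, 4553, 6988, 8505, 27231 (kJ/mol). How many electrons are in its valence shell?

6

Look for the largest jump between consecutive ionization energies: IE7/IE6 ≈ 3.2, far larger than any earlier ratio.
That jump marks the point where a core electron is being removed. So the atom has 6 valence electrons.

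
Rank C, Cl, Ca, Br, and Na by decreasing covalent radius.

Radius decreases left→right (rising Z_eff, same n) and increases top→bottom (higher n).
Here both period and group differ, so the two effects have to be weighed against each other.
Cl > C: the two effects oppose for this pair; the down-group effect wins (99 vs 75 pm).
Br > Cl: Br sits below Cl in group 17, so the down-group effect alone puts Br larger.
Na > Br: the two effects oppose for this pair; the across-period effect wins (155 vs 114 pm).
Ca > Na: period and group pull opposite ways; the down-group shift dominates (171 vs 155 pm).
For reference (pm): C 75, Na 155, Cl 99, Ca 171, Br 114.
So from largest to smallest: Ca > Na > Br > Cl > C.

Ca > Na > Br > Cl > C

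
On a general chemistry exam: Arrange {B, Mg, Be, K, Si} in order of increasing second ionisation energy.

Consider each +1 ion: B⁺ still has 2 valence electrons; Mg⁺ still has 1 valence electron; Be⁺ still has 1 valence electron; K⁺ is the bare [Ar] core; Si⁺ still has 3 valence electrons.
Pulling an electron out of a noble-gas core costs far more than removing a remaining valence electron, so K sits at the high end of IE_2.
Valence configurations: B⁺ [He]2s², Mg⁺ [Ne]3s¹, Be⁺ [He]2s¹, Si⁺ [Ne]3s²3p¹.
Approximate IE_2 values (kJ/mol): B 2427, Mg 1451, Be 1757, K 3052, Si 1577.
Putting it together, IE_2: Mg < Si < Be < B < K.

Mg < Si < Be < B < K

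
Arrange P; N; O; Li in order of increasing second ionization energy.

The second ionization energy removes an electron from the +1 ion. For each element: P⁺ still has 4 valence electrons; N⁺ still has 4 valence electrons; O⁺ still has 5 valence electrons; Li⁺ is the bare [He] core.
Pulling an electron out of a noble-gas core costs far more than removing a remaining valence electron, so Li sits at the high end of IE_2.
Valence configurations: P⁺ [Ne]3s²3p², N⁺ [He]2s²2p², O⁺ [He]2s²2p³.
Tabulated IE_2 (kJ/mol): P 1907, N 2856, O 3388, Li 7298.
Overall IE_2 order: P < N < O < Li.

P < N < O < Li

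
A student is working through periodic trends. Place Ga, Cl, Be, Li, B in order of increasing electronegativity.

Li, Be, Ga, B, Cl

Li is in period 2, group 1; Be is in period 2, group 2; B is in period 2, group 13; Cl is in period 3, group 17; Ga is in period 4, group 13.
Atoms toward the upper right of the periodic table pull bonding electrons most strongly.
Here both period and group differ, so the two effects have to be weighed against each other.
Be > Li: both are in period 2; the period trend gives Be the larger value.
Ga > Be: period and group pull opposite ways; the across-period shift dominates (1.81 vs 1.57).
B > Ga: they share group 13; the group trend gives B the larger value.
Cl > B: period and group pull opposite ways; the across-period shift dominates (3.16 vs 2.04).
Tabulated electronegativity (Pauling): Li 0.98, Be 1.57, B 2.04, Cl 3.16, Ga 1.81.
So from lowest to highest: Li < Be < Ga < B < Cl.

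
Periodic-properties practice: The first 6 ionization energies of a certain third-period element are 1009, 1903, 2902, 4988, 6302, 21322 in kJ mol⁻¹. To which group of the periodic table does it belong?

Group 15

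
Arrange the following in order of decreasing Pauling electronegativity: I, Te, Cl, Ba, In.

Cl is in period 3, group 17; In is in period 5, group 13; Te is in period 5, group 16; I is in period 5, group 17; Ba is in period 6, group 2.
Electronegativity increases across a period and decreases down a group, tracking effective nuclear charge and atomic size.
Neither a single period nor a single group — weigh both effects.
In > Ba: both effects reinforce here, so In is clearly the higher of the two.
Te > In: both are in period 5; the period trend gives Te the larger value.
I > Te: I lies to the right of Te in period 5, so the across-period effect alone puts I higher.
Cl > I: Cl sits above I in group 17, so the down-group effect alone puts Cl higher.
Approximate values (Pauling): Cl 3.16, In 1.78, Te 2.10, I 2.66, Ba 0.89.
So from highest to lowest: Cl > I > Te > In > Ba.

Cl > I > Te > In > Ba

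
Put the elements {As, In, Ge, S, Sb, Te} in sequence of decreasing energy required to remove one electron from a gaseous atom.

S, As, Te, Sb, Ge, In

S is in period 3, group 16; Ge is in period 4, group 14; As is in period 4, group 15; In is in period 5, group 13; Sb is in period 5, group 15; Te is in period 5, group 16.
Removing the outermost electron gets harder across a period and easier down a group.
Here both period and group differ, so the two effects have to be weighed against each other.
Ge > In: relative to In, both the across-period and down-group shifts push Ge's first ionization energy up.
Sb > Ge: period and group pull opposite ways; the across-period shift dominates (831 vs 762 kJ/mol).
Te > Sb: both are in period 5; the period trend gives Te the larger value.
As > Te: period and group pull opposite ways; the down-group shift dominates (947 vs 869 kJ/mol).
S > As: relative to As, both the across-period and down-group shifts push S's first ionization energy up.
Tabulated first ionization energy (kJ/mol): S 1000, Ge 762, As 947, In 558, Sb 831, Te 869.
So from highest to lowest: S > As > Te > Sb > Ge > In.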